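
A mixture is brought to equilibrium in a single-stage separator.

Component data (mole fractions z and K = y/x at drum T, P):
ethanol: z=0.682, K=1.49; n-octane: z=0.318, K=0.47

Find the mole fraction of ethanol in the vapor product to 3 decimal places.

y_ethanol = 0.774

Let ψ = V/F and solve Σ zᵢ(Kᵢ−1)/(1+ψ(Kᵢ−1)) = 0.
Check two-phase: ΣzᵢKᵢ = 1.166 > 1 and Σzᵢ/Kᵢ = 1.134 > 1, so g(0) = 0.166 > 0 and g(1) = -0.134 < 0.
Binary case is linear: z₁(K₁−1)(1+ψ(K₂−1)) + z₂(K₂−1)(1+ψ(K₁−1)) = 0
⇒ ψ = [z₁(K₁−1)+z₂(K₂−1)] / [−(K₁−1)(K₂−1)] = 0.1656/0.2597 = 0.638
Compositions from xᵢ = zᵢ/(1+ψ(Kᵢ−1)), yᵢ = Kᵢxᵢ:
  ethanol: x = 0.520, y = 0.774
  n-octane: x = 0.480, y = 0.226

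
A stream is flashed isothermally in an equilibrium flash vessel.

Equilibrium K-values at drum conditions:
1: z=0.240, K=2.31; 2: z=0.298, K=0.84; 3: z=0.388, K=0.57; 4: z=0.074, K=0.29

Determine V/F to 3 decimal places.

V/F = 0.097

Newton–Raphson from V/F = 0.62:
  V/F = 0.620: g = -0.2008, g' = -0.387 → V/F = 0.101
  V/F = 0.101: g = -0.0020, g' = -0.451 → V/F = 0.097
Converged at V/F = 0.097.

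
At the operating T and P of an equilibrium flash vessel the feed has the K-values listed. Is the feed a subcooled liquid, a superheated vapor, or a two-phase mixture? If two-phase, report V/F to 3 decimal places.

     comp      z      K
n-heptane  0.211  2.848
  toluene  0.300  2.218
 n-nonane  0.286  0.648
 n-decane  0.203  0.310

two-phase, V/F = 0.645

ΣzᵢKᵢ = 1.515; Σzᵢ/Kᵢ = 1.306.
Both exceed 1, so a two-phase solution exists.
Let ψ = V/F and solve Σ zᵢ(Kᵢ−1)/(1+ψ(Kᵢ−1)) = 0.
Iterate (Newton) starting at ψ = 0.5:
  ψ = 0.500: g = 0.0937, g' = -0.644 → ψ = 0.646
  ψ = 0.646: g = -0.0005, g' = -0.663 → ψ = 0.645
Converged at ψ = 0.645.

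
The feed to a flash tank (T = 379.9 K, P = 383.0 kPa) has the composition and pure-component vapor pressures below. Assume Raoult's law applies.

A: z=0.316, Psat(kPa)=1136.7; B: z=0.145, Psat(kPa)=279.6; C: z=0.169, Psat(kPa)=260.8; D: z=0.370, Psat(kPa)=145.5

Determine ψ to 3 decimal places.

ψ = 0.309

Raoult's law: Kᵢ = Pᵢˢᵃᵗ/P = Pᵢˢᵃᵗ/383.0.
  K_A = 1136.7/383.0 = 2.96789, K_B = 279.6/383.0 = 0.73003, K_C = 260.8/383.0 = 0.68094, K_D = 145.5/383.0 = 0.37990
Rachford–Rice: g(ψ) = Σ zᵢ(Kᵢ−1)/(1+ψ(Kᵢ−1)) = 0.
g(0) = ΣzᵢKᵢ − 1 = 0.299 and g(1) = 1 − Σzᵢ/Kᵢ = -0.527, so a root lies in (0, 1).
Iterate (Newton) starting at ψ = 0.5:
  ψ = 0.500: g = -0.1285, g' = -0.648 → ψ = 0.302
  ψ = 0.302: g = 0.0056, g' = -0.731 → ψ = 0.309
Converged at ψ = 0.309.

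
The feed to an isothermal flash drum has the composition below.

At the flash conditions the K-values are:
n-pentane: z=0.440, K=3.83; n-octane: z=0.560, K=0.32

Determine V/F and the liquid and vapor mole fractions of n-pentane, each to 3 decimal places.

V/F = 0.449, x_n-pentane = 0.194, y_n-pentane = 0.742

Binary case is linear: z₁(K₁−1)(1+V/F(K₂−1)) + z₂(K₂−1)(1+V/F(K₁−1)) = 0
⇒ V/F = [z₁(K₁−1)+z₂(K₂−1)] / [−(K₁−1)(K₂−1)] = 0.8644/1.9244 = 0.449
Compositions from xᵢ = zᵢ/(1+V/F(Kᵢ−1)), yᵢ = Kᵢxᵢ:
  n-pentane: x = 0.194, y = 0.742
  n-octane: x = 0.806, y = 0.258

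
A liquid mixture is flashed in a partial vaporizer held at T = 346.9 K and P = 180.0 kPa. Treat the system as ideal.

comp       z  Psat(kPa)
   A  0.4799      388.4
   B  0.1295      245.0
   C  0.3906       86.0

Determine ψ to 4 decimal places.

Raoult's law: Kᵢ = Pᵢˢᵃᵗ/P = Pᵢˢᵃᵗ/180.0.
  K_A = 388.4/180.0 = 2.157778, K_B = 245.0/180.0 = 1.361111, K_C = 86.0/180.0 = 0.477778
Let ψ = V/F and solve Σ zᵢ(Kᵢ−1)/(1+ψ(Kᵢ−1)) = 0.
Feasibility: ΣzᵢKᵢ = 1.3984, Σzᵢ/Kᵢ = 1.1351 — both > 1, two phases present.
Iterate (Newton) starting at ψ = 0.44:
  ψ = 0.4400: g = 0.14362, g' = -0.4745 → ψ = 0.7427
  ψ = 0.7427: g = 0.00240, g' = -0.4807 → ψ = 0.7477
Converged at ψ = 0.7477.

ψ = 0.7477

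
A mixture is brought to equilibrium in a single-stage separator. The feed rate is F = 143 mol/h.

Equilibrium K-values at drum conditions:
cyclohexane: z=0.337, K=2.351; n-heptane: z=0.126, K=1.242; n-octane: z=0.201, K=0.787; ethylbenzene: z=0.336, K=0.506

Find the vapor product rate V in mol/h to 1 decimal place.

V = 83.1 mol/h

Material balance + equilibrium reduce to Σ zᵢ(Kᵢ−1)/(1+ψ(Kᵢ−1)) = 0.
g(0) = ΣzᵢKᵢ − 1 = 0.277 and g(1) = 1 − Σzᵢ/Kᵢ = -0.164, so a root lies in (0, 1).
Newton iteration, ψ⁰ = 0.5:
  ψ = 0.500: g = 0.0306, g' = -0.381 → ψ = 0.580
  ψ = 0.580: g = 0.0004, g' = -0.372 → ψ = 0.581
Converged at ψ = 0.581.
Then V = ψ·F = 0.5814·143 = 83.1 mol/h and L = F − V = 59.9 mol/h.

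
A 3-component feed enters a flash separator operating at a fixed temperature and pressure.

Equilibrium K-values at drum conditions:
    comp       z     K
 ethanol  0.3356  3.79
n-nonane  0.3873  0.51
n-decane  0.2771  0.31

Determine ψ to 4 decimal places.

ψ = 0.3429

Newton iteration, ψ⁰ = 0.5:
  ψ = 0.5000: g = -0.15232, g' = -0.9261 → ψ = 0.3355
  ψ = 0.3355: g = 0.00770, g' = -1.0535 → ψ = 0.3428
  ψ = 0.3428: g = 0.00004, g' = -1.0431 → ψ = 0.3429
Converged at ψ = 0.3429.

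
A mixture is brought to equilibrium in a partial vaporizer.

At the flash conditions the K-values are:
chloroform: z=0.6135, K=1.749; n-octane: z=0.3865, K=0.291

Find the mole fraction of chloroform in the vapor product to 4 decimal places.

Rachford–Rice: g(ψ) = Σ zᵢ(Kᵢ−1)/(1+ψ(Kᵢ−1)) = 0.
Feasibility: ΣzᵢKᵢ = 1.1855, Σzᵢ/Kᵢ = 1.6790 — both > 1, two phases present.
Binary case is linear: z₁(K₁−1)(1+ψ(K₂−1)) + z₂(K₂−1)(1+ψ(K₁−1)) = 0
⇒ ψ = [z₁(K₁−1)+z₂(K₂−1)] / [−(K₁−1)(K₂−1)] = 0.18548/0.53104 = 0.3493
Compositions from xᵢ = zᵢ/(1+ψ(Kᵢ−1)), yᵢ = Kᵢxᵢ:
  chloroform: x = 0.4863, y = 0.8505
  n-octane: x = 0.5137, y = 0.1495

y_chloroform = 0.8505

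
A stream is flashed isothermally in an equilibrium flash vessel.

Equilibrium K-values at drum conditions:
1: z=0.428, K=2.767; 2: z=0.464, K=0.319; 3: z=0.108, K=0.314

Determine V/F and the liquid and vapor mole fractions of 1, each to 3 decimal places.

V/F = 0.304, x_1 = 0.278, y_1 = 0.771

Rachford–Rice: g(V/F) = Σ zᵢ(Kᵢ−1)/(1+V/F(Kᵢ−1)) = 0.
Check two-phase: ΣzᵢKᵢ = 1.366 > 1 and Σzᵢ/Kᵢ = 1.953 > 1, so g(0) = 0.366 > 0 and g(1) = -0.953 < 0.
Newton–Raphson from V/F = 0.31:
  V/F = 0.310: g = -0.0060, g' = -0.986 → V/F = 0.304
Converged at V/F = 0.304.
Compositions from xᵢ = zᵢ/(1+V/F(Kᵢ−1)), yᵢ = Kᵢxᵢ:
  1: x = 0.278, y = 0.771
  2: x = 0.585, y = 0.187
  3: x = 0.136, y = 0.043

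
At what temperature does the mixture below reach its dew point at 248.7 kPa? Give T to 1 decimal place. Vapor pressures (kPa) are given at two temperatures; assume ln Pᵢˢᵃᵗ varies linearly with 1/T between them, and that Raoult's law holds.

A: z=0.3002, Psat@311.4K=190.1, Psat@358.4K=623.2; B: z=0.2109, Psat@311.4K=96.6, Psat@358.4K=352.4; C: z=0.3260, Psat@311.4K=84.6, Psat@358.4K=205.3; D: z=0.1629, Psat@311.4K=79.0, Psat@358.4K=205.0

Dew-point temperature: Σzᵢ·P/Pᵢˢᵃᵗ(T) = 1. Interpolate ln Pᵢˢᵃᵗ = aᵢ + bᵢ/T.
  T = 311.4 K: ΣzᵢP/Pᵢˢᵃᵗ = 2.4069
  T = 358.4 K: ΣzᵢP/Pᵢˢᵃᵗ = 0.8612
  T = 334.9 K: ΣzᵢP/Pᵢˢᵃᵗ = 1.3840
  T = 346.6 K: ΣzᵢP/Pᵢˢᵃᵗ = 1.0833
  T = 352.5 K: ΣzᵢP/Pᵢˢᵃᵗ = 0.9639
  T = 349.6 K: ΣzᵢP/Pᵢˢᵃᵗ = 1.0203
Interpolating between 349.6 K and 352.5 K gives T ≈ 350.6 K.

T = 350.6 K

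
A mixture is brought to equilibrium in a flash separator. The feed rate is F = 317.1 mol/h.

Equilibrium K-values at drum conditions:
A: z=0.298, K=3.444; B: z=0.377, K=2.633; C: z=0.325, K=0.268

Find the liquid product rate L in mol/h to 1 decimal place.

Let β = V/F and solve Σ zᵢ(Kᵢ−1)/(1+β(Kᵢ−1)) = 0.
Check two-phase: ΣzᵢKᵢ = 2.106 > 1 and Σzᵢ/Kᵢ = 1.442 > 1, so g(0) = 1.106 > 0 and g(1) = -0.442 < 0.
Iterate (Newton) starting at β = 0.5:
  β = 0.500: g = 0.2915, g' = -1.098 → β = 0.765
  β = 0.765: g = -0.0136, g' = -1.315 → β = 0.755
Converged at β = 0.755.
Then V = β·F = 0.7549·317.1 = 239.4 mol/h and L = F − V = 77.7 mol/h.

L = 77.7 mol/h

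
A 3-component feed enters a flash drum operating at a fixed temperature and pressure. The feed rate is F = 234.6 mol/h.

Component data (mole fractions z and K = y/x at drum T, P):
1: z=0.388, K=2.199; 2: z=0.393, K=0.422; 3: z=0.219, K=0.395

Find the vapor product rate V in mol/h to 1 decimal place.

Rachford–Rice: g(ψ) = Σ zᵢ(Kᵢ−1)/(1+ψ(Kᵢ−1)) = 0.
Feasibility: ΣzᵢKᵢ = 1.106, Σzᵢ/Kᵢ = 1.662 — both > 1, two phases present.
Newton–Raphson from ψ = 0.5:
  ψ = 0.500: g = -0.2186, g' = -0.643 → ψ = 0.160
  ψ = 0.160: g = -0.0065, g' = -0.650 → ψ = 0.150
Converged at ψ = 0.150.
Then V = ψ·F = 0.1498·234.6 = 35.1 mol/h and L = F − V = 199.5 mol/h.

V = 35.1 mol/h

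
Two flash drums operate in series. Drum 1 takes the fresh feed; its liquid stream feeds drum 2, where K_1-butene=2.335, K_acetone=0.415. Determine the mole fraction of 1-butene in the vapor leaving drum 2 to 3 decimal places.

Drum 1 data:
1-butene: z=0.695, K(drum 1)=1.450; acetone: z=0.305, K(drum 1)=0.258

Drum 1:
Binary case is linear: z₁(K₁−1)(1+ψ₁(K₂−1)) + z₂(K₂−1)(1+ψ₁(K₁−1)) = 0
⇒ ψ₁ = [z₁(K₁−1)+z₂(K₂−1)] / [−(K₁−1)(K₂−1)] = 0.0864/0.3339 = 0.259
Drum-1 compositions:
  1-butene: x = 0.622, y = 0.903
  acetone: x = 0.378, y = 0.097
Drum-2 feed = drum-1 liquid: z₂ = (0.6225, 0.3775).
Drum 2:
Material balance + equilibrium reduce to Σ zᵢ(Kᵢ−1)/(1+ψ₂(Kᵢ−1)) = 0.
Check two-phase: ΣzᵢKᵢ = 1.610 > 1 and Σzᵢ/Kᵢ = 1.176 > 1, so g(0) = 0.610 > 0 and g(1) = -0.176 < 0.
Iterate (Newton) starting at ψ₂ = 0.62:
  ψ₂ = 0.620: g = 0.1081, g' = -0.650 → ψ₂ = 0.786
  ψ₂ = 0.786: g = -0.0035, g' = -0.707 → ψ₂ = 0.781
Converged at ψ₂ = 0.781.
  1-butene: x = 0.305, y = 0.711
  acetone: x = 0.695, y = 0.289

y_1-butene (drum 2) = 0.711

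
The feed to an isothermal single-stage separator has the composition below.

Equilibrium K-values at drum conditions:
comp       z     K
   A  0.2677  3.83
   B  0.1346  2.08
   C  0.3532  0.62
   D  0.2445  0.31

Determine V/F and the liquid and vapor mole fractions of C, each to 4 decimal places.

V/F = 0.4807, x_C = 0.4321, y_C = 0.2679

Rachford–Rice: g(V/F) = Σ zᵢ(Kᵢ−1)/(1+V/F(Kᵢ−1)) = 0.
g(0) = ΣzᵢKᵢ − 1 = 0.6000 and g(1) = 1 − Σzᵢ/Kᵢ = -0.4930, so a root lies in (0, 1).
Iterate (Newton) starting at V/F = 0.5:
  V/F = 0.5000: g = -0.01517, g' = -0.7829 → V/F = 0.4806
  V/F = 0.4806: g = 0.00006, g' = -0.7898 → V/F = 0.4807
Converged at V/F = 0.4807.
Compositions from xᵢ = zᵢ/(1+V/F(Kᵢ−1)), yᵢ = Kᵢxᵢ:
  A: x = 0.1134, y = 0.4344
  B: x = 0.0886, y = 0.1843
  C: x = 0.4321, y = 0.2679
  D: x = 0.3658, y = 0.1134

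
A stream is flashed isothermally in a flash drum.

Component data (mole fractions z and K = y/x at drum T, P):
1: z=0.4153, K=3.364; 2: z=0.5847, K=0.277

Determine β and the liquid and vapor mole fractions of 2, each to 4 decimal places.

β = 0.3271, x_2 = 0.7658, y_2 = 0.2121

Binary case is linear: z₁(K₁−1)(1+β(K₂−1)) + z₂(K₂−1)(1+β(K₁−1)) = 0
⇒ β = [z₁(K₁−1)+z₂(K₂−1)] / [−(K₁−1)(K₂−1)] = 0.55903/1.70917 = 0.3271
Compositions from xᵢ = zᵢ/(1+β(Kᵢ−1)), yᵢ = Kᵢxᵢ:
  1: x = 0.2342, y = 0.7879
  2: x = 0.7658, y = 0.2121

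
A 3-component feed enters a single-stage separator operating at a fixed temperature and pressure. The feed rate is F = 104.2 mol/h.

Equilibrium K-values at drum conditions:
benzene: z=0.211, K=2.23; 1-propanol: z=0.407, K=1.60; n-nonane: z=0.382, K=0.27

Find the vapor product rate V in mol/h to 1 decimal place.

Newton–Raphson from β = 0.64:
  β = 0.640: g = -0.2017, g' = -0.894 → β = 0.414
  β = 0.414: g = -0.0322, g' = -0.652 → β = 0.365
  β = 0.365: g = -0.0006, g' = -0.629 → β = 0.364
Converged at β = 0.364.
Then V = β·F = 0.3639·104.2 = 37.9 mol/h and L = F − V = 66.3 mol/h.

V = 37.9 mol/h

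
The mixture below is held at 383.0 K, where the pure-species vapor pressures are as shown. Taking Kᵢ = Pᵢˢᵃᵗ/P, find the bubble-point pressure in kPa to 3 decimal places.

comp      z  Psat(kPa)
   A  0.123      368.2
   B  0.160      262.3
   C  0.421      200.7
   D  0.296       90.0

Pbub = 198.391 kPa

At the bubble point ψ → 0, so ΣzᵢKᵢ = 1 with Kᵢ = Pᵢˢᵃᵗ/P ⇒ P = ΣzᵢPᵢˢᵃᵗ.
P = 0.123·368.2 + 0.160·262.3 + 0.421·200.7 + 0.296·90.0 = 198.391 kPa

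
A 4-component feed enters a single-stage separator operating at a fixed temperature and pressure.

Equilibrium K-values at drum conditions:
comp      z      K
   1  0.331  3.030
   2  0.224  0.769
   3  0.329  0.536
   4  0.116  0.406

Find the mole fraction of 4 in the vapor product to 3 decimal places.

Newton iteration, V/F⁰ = 0.5:
  V/F = 0.500: g = -0.0218, g' = -0.554 → V/F = 0.461
Converged at V/F = 0.461.
Compositions from xᵢ = zᵢ/(1+V/F(Kᵢ−1)), yᵢ = Kᵢxᵢ:
  1: x = 0.171, y = 0.518
  2: x = 0.251, y = 0.193
  3: x = 0.419, y = 0.224
  4: x = 0.160, y = 0.065

y_4 = 0.065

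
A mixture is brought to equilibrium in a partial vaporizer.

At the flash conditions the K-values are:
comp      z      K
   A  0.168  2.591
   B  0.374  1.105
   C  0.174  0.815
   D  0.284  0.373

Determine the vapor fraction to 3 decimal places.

ψ = 0.211

Iterate (Newton) starting at ψ = 0.5:
  ψ = 0.500: g = -0.1087, g' = -0.380 → ψ = 0.214
  ψ = 0.214: g = -0.0013, g' = -0.396 → ψ = 0.211
Converged at ψ = 0.211.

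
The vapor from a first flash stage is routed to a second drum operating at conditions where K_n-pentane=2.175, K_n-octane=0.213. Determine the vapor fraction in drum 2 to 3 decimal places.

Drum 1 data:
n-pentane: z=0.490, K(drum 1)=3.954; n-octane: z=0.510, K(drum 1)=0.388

Drum 1:
Let ψ₁ = V/F and solve Σ zᵢ(Kᵢ−1)/(1+ψ₁(Kᵢ−1)) = 0.
Feasibility: ΣzᵢKᵢ = 2.135, Σzᵢ/Kᵢ = 1.438 — both > 1, two phases present.
Binary case is linear: z₁(K₁−1)(1+ψ₁(K₂−1)) + z₂(K₂−1)(1+ψ₁(K₁−1)) = 0
⇒ ψ₁ = [z₁(K₁−1)+z₂(K₂−1)] / [−(K₁−1)(K₂−1)] = 1.1353/1.8078 = 0.628
Drum-1 compositions:
  n-pentane: x = 0.172, y = 0.679
  n-octane: x = 0.828, y = 0.321
Drum-2 feed = drum-1 vapor: z₂ = (0.6786, 0.3214).
Drum 2:
Rachford–Rice: g(ψ₂) = Σ zᵢ(Kᵢ−1)/(1+ψ₂(Kᵢ−1)) = 0.
Feasibility: ΣzᵢKᵢ = 1.544, Σzᵢ/Kᵢ = 1.821 — both > 1, two phases present.
Binary case is linear: z₁(K₁−1)(1+ψ₂(K₂−1)) + z₂(K₂−1)(1+ψ₂(K₁−1)) = 0
⇒ ψ₂ = [z₁(K₁−1)+z₂(K₂−1)] / [−(K₁−1)(K₂−1)] = 0.5444/0.9247 = 0.589
  n-pentane: x = 0.401, y = 0.872
  n-octane: x = 0.599, y = 0.128

V/F (drum 2) = 0.589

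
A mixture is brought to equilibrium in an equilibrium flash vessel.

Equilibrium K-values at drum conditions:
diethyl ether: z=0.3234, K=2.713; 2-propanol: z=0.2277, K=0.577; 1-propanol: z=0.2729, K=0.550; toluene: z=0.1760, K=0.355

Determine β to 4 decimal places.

Let β = V/F and solve Σ zᵢ(Kᵢ−1)/(1+β(Kᵢ−1)) = 0.
Feasibility: ΣzᵢKᵢ = 1.2213, Σzᵢ/Kᵢ = 1.5058 — both > 1, two phases present.
Newton–Raphson from β = 0.5:
  β = 0.5000: g = -0.14977, g' = -0.5924 → β = 0.2472
  β = 0.2472: g = 0.00840, g' = -0.6928 → β = 0.2593
  β = 0.2593: g = 0.00006, g' = -0.6828 → β = 0.2594
Converged at β = 0.2594.

β = 0.2594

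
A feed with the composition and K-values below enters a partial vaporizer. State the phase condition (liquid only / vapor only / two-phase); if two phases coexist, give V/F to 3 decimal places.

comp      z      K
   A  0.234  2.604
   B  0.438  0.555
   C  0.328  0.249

ΣzᵢKᵢ = 0.934; Σzᵢ/Kᵢ = 2.196.
Since ΣzᵢKᵢ < 1 the mixture is below its bubble point — single liquid phase.

liquid only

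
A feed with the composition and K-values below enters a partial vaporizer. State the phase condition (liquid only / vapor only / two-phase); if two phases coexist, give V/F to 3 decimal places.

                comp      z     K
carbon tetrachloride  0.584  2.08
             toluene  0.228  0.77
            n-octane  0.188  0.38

ΣzᵢKᵢ = 1.462; Σzᵢ/Kᵢ = 1.072.
Both exceed 1, so a two-phase solution exists.
Material balance + equilibrium reduce to Σ zᵢ(Kᵢ−1)/(1+ψ(Kᵢ−1)) = 0.
Iterate (Newton) starting at ψ = 0.61:
  ψ = 0.610: g = 0.1318, g' = -0.451 → ψ = 0.902
  ψ = 0.902: g = -0.0113, g' = -0.566 → ψ = 0.882
Converged at ψ = 0.882.

two-phase, V/F = 0.882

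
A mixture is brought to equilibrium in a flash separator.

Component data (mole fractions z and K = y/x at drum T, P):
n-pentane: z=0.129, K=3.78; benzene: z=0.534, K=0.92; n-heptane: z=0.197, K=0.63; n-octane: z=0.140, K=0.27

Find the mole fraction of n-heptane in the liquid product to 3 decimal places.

x_n-heptane = 0.211

Iterate (Newton) starting at β = 0.6:
  β = 0.600: g = -0.1860, g' = -0.425 → β = 0.162
  β = 0.162: g = 0.0106, g' = -0.604 → β = 0.179
  β = 0.179: g = 0.0002, g' = -0.577 → β = 0.180
Converged at β = 0.180.
Compositions from xᵢ = zᵢ/(1+β(Kᵢ−1)), yᵢ = Kᵢxᵢ:
  n-pentane: x = 0.086, y = 0.325
  benzene: x = 0.542, y = 0.498
  n-heptane: x = 0.211, y = 0.133
  n-octane: x = 0.161, y = 0.044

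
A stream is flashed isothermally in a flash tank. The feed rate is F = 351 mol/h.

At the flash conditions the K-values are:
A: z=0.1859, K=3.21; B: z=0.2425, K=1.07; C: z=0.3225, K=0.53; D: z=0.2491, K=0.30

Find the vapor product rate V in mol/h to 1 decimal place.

Newton–Raphson from V/F = 0.5:
  V/F = 0.5000: g = -0.25482, g' = -0.6166 → V/F = 0.0868
  V/F = 0.0868: g = 0.01795, g' = -0.8563 → V/F = 0.1077
  V/F = 0.1077: g = 0.00044, g' = -0.8153 → V/F = 0.1083
Converged at V/F = 0.1083.
Then V = V/F·F = 0.1083·351 = 38.0 mol/h and L = F − V = 313.0 mol/h.

V = 38.0 mol/h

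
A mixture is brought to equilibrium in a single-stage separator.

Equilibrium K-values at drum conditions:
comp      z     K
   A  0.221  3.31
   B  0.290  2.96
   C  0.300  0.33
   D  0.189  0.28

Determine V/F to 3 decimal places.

V/F = 0.508

Rachford–Rice: g(V/F) = Σ zᵢ(Kᵢ−1)/(1+V/F(Kᵢ−1)) = 0.
g(0) = ΣzᵢKᵢ − 1 = 0.742 and g(1) = 1 − Σzᵢ/Kᵢ = -0.749, so a root lies in (0, 1).
Newton iteration, V/F⁰ = 0.5:
  V/F = 0.500: g = 0.0091, g' = -1.082 → V/F = 0.508
Converged at V/F = 0.508.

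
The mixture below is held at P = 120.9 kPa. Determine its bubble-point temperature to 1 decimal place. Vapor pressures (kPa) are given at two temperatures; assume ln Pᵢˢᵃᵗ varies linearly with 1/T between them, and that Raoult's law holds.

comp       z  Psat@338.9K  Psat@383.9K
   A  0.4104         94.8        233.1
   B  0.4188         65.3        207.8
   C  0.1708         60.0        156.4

Bubble-point temperature: ΣzᵢPᵢˢᵃᵗ(T) = P. Interpolate ln Pᵢˢᵃᵗ = aᵢ + bᵢ/T.
  T = 338.9 K: ΣzᵢPᵢˢᵃᵗ = 76.50 kPa
  T = 383.9 K: ΣzᵢPᵢˢᵃᵗ = 209.40 kPa
  T = 361.4 K: ΣzᵢPᵢˢᵃᵗ = 130.36 kPa
  T = 350.1 K: ΣzᵢPᵢˢᵃᵗ = 100.55 kPa
  T = 355.8 K: ΣzᵢPᵢˢᵃᵗ = 114.85 kPa
  T = 358.6 K: ΣzᵢPᵢˢᵃᵗ = 122.41 kPa
  T = 357.2 K: ΣzᵢPᵢˢᵃᵗ = 118.58 kPa
  T = 357.9 K: ΣzᵢPᵢˢᵃᵗ = 120.49 kPa
  T = 358.2 K: ΣzᵢPᵢˢᵃᵗ = 121.31 kPa
Interpolating between 357.9 K and 358.2 K gives T ≈ 358.1 K.

T = 358.1 K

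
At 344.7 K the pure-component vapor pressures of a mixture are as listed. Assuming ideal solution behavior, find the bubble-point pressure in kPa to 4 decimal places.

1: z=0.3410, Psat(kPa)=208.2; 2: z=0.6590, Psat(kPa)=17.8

At the bubble point ψ → 0, so ΣzᵢKᵢ = 1 with Kᵢ = Pᵢˢᵃᵗ/P ⇒ P = ΣzᵢPᵢˢᵃᵗ.
P = 0.3410·208.2 + 0.6590·17.8 = 82.7264 kPa

Pbub = 82.7264 kPa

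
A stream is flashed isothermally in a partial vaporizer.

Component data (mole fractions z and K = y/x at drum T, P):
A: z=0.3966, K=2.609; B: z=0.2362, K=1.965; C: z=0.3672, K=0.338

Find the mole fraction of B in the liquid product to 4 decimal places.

x_B = 0.1426

Newton–Raphson from V/F = 0.5:
  V/F = 0.5000: g = 0.14402, g' = -0.7750 → V/F = 0.6858
  V/F = 0.6858: g = -0.00472, g' = -0.8515 → V/F = 0.6803
Converged at V/F = 0.6803.
Compositions from xᵢ = zᵢ/(1+V/F(Kᵢ−1)), yᵢ = Kᵢxᵢ:
  A: x = 0.1893, y = 0.4940
  B: x = 0.1426, y = 0.2802
  C: x = 0.6681, y = 0.2258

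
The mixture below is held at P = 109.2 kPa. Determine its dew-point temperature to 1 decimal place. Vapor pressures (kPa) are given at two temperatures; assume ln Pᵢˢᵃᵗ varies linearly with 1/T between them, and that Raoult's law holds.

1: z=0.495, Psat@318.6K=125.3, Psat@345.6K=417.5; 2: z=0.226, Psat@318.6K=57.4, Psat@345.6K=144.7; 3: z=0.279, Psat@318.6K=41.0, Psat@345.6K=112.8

T = 330.4 K

Dew-point temperature: Σzᵢ·P/Pᵢˢᵃᵗ(T) = 1. Interpolate ln Pᵢˢᵃᵗ = aᵢ + bᵢ/T.
  T = 318.6 K: ΣzᵢP/Pᵢˢᵃᵗ = 1.6044
  T = 345.6 K: ΣzᵢP/Pᵢˢᵃᵗ = 0.5701
  T = 332.1 K: ΣzᵢP/Pᵢˢᵃᵗ = 0.9353
  T = 325.4 K: ΣzᵢP/Pᵢˢᵃᵗ = 1.2153
  T = 328.8 K: ΣzᵢP/Pᵢˢᵃᵗ = 1.0625
  T = 330.5 K: ΣzᵢP/Pᵢˢᵃᵗ = 0.9946
Interpolating between 328.8 K and 330.5 K gives T ≈ 330.4 K.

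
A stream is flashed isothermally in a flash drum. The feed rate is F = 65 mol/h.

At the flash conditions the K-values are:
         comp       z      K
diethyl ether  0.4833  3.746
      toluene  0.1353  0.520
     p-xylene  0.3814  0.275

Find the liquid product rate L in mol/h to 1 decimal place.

Newton iteration, β⁰ = 0.53:
  β = 0.5300: g = 0.00433, g' = -1.1893 → β = 0.5336
Converged at β = 0.5336.
Then V = β·F = 0.5336·65 = 34.7 mol/h and L = F − V = 30.3 mol/h.

L = 30.3 mol/h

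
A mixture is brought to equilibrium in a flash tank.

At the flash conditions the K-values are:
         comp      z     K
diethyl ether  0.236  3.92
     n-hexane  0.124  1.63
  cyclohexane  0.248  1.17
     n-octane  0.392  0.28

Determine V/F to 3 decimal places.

Material balance + equilibrium reduce to Σ zᵢ(Kᵢ−1)/(1+V/F(Kᵢ−1)) = 0.
Check two-phase: ΣzᵢKᵢ = 1.527 > 1 and Σzᵢ/Kᵢ = 1.748 > 1, so g(0) = 0.527 > 0 and g(1) = -0.748 < 0.
Iterate (Newton) starting at V/F = 0.5:
  V/F = 0.500: g = -0.0626, g' = -0.863 → V/F = 0.427
Converged at V/F = 0.427.

V/F = 0.427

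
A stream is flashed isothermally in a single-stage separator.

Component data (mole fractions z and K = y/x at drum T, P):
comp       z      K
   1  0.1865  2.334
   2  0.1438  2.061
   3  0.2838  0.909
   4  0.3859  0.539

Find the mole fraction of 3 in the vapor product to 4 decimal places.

Rachford–Rice: g(β) = Σ zᵢ(Kᵢ−1)/(1+β(Kᵢ−1)) = 0.
Check two-phase: ΣzᵢKᵢ = 1.1976 > 1 and Σzᵢ/Kᵢ = 1.1778 > 1, so g(0) = 0.1976 > 0 and g(1) = -0.1778 < 0.
Iterate (Newton) starting at β = 0.5:
  β = 0.5000: g = -0.00931, g' = -0.3296 → β = 0.4717
  β = 0.4717: g = 0.00005, g' = -0.3334 → β = 0.4719
Converged at β = 0.4719.
Compositions from xᵢ = zᵢ/(1+β(Kᵢ−1)), yᵢ = Kᵢxᵢ:
  1: x = 0.1145, y = 0.2671
  2: x = 0.0958, y = 0.1975
  3: x = 0.2965, y = 0.2695
  4: x = 0.4932, y = 0.2658

y_3 = 0.2695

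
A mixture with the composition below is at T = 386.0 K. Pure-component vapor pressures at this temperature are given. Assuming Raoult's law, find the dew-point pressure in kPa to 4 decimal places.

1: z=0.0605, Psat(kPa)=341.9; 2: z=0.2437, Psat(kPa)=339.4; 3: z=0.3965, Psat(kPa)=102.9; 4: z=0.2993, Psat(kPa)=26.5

Pdew = 62.3341 kPa

At the dew point ψ → 1, so Σzᵢ/Kᵢ = 1 with Kᵢ = Pᵢˢᵃᵗ/P ⇒ 1/P = Σzᵢ/Pᵢˢᵃᵗ.
1/P = 0.0605/341.9 + 0.2437/339.4 + 0.3965/102.9 + 0.2993/26.5 = 0.0160426 ⇒ P = 62.3341 kPa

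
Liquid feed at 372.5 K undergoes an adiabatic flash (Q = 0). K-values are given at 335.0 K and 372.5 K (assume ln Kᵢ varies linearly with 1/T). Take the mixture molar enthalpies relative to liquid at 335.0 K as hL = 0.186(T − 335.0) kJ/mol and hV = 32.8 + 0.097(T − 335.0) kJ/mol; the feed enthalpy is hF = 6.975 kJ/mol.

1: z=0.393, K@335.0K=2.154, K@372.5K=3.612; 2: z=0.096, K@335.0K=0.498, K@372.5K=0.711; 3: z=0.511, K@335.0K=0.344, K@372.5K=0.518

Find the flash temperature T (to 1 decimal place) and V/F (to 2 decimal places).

T = 340.1 K, V/F = 0.19

Adiabatic flash: solve Rachford–Rice at each trial T, then check hF = ψ·hV(T) + (1−ψ)·hL(T).
  T = 335.0 K: K = (2.154, 0.498, 0.344), RR gives ψ = 0.096, H_out = 3.145 kJ/mol
  T = 372.5 K: K = (3.612, 0.711, 0.518), RR gives ψ = 0.631, H_out = 25.554 kJ/mol
  T = 353.8 K: K = (2.830, 0.601, 0.427), RR gives ψ = 0.386, H_out = 15.519 kJ/mol
  T = 344.4 K: K = (2.478, 0.548, 0.384), RR gives ψ = 0.255, H_out = 9.887 kJ/mol
  T = 339.7 K: K = (2.313, 0.523, 0.364), RR gives ψ = 0.180, H_out = 6.707 kJ/mol
  T = 342.0 K: K = (2.393, 0.535, 0.374), RR gives ψ = 0.218, H_out = 8.303 kJ/mol
Linear interpolation between T = 339.7 (H_out = 6.707) and T = 342.0 (H_out = 8.303) on hF = 6.975 gives T ≈ 340.1 K, at which ψ = 0.19.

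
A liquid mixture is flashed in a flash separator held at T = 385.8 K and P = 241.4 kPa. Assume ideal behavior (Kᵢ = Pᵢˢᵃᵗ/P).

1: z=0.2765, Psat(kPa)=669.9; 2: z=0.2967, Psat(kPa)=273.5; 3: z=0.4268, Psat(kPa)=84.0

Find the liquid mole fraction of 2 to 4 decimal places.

Raoult's law: Kᵢ = Pᵢˢᵃᵗ/P = Pᵢˢᵃᵗ/241.4.
  K_1 = 669.9/241.4 = 2.775062, K_2 = 273.5/241.4 = 1.132974, K_3 = 84.0/241.4 = 0.347970
Iterate (Newton) starting at V/F = 0.5:
  V/F = 0.5000: g = -0.11588, g' = -0.6486 → V/F = 0.3213
  V/F = 0.3213: g = -0.00168, g' = -0.6485 → V/F = 0.3188
Converged at V/F = 0.3188.
Compositions from xᵢ = zᵢ/(1+V/F(Kᵢ−1)), yᵢ = Kᵢxᵢ:
  1: x = 0.1766, y = 0.4900
  2: x = 0.2846, y = 0.3225
  3: x = 0.5388, y = 0.1875

x_2 = 0.2846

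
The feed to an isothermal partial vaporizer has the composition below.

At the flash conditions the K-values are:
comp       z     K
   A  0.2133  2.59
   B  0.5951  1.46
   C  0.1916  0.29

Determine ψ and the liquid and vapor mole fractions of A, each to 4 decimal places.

ψ = 0.8473, x_A = 0.0909, y_A = 0.2354

Rachford–Rice: g(ψ) = Σ zᵢ(Kᵢ−1)/(1+ψ(Kᵢ−1)) = 0.
Check two-phase: ΣzᵢKᵢ = 1.4769 > 1 and Σzᵢ/Kᵢ = 1.1506 > 1, so g(0) = 0.4769 > 0 and g(1) = -0.1506 < 0.
Iterate (Newton) starting at ψ = 0.5:
  ψ = 0.5000: g = 0.20059, g' = -0.4828 → ψ = 0.9155
  ψ = 0.9155: g = -0.05795, g' = -0.9403 → ψ = 0.8539
  ψ = 0.8539: g = -0.00509, g' = -0.7849 → ψ = 0.8474
  ψ = 0.8474: g = -0.00004, g' = -0.7717 → ψ = 0.8473
Converged at ψ = 0.8473.
Compositions from xᵢ = zᵢ/(1+ψ(Kᵢ−1)), yᵢ = Kᵢxᵢ:
  A: x = 0.0909, y = 0.2354
  B: x = 0.4282, y = 0.6252
  C: x = 0.4809, y = 0.1395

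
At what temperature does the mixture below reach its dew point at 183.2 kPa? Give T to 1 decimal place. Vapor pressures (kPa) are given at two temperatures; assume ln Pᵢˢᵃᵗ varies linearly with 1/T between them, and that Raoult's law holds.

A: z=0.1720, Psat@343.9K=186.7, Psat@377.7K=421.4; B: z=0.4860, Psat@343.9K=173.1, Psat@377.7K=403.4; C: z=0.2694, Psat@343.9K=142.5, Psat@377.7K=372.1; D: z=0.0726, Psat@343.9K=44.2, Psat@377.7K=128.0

Dew-point temperature: Σzᵢ·P/Pᵢˢᵃᵗ(T) = 1. Interpolate ln Pᵢˢᵃᵗ = aᵢ + bᵢ/T.
  T = 343.9 K: ΣzᵢP/Pᵢˢᵃᵗ = 1.3304
  T = 377.7 K: ΣzᵢP/Pᵢˢᵃᵗ = 0.5320
  T = 360.8 K: ΣzᵢP/Pᵢˢᵃᵗ = 0.8226
  T = 352.4 K: ΣzᵢP/Pᵢˢᵃᵗ = 1.0383
  T = 356.6 K: ΣzᵢP/Pᵢˢᵃᵗ = 0.9229
  T = 354.5 K: ΣzᵢP/Pᵢˢᵃᵗ = 0.9785
Interpolating between 352.4 K and 354.5 K gives T ≈ 353.7 K.

T = 353.7 K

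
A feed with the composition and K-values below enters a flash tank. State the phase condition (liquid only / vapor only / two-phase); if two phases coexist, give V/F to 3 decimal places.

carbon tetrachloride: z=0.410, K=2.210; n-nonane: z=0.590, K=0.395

two-phase, V/F = 0.190

ΣzᵢKᵢ = 1.139; Σzᵢ/Kᵢ = 1.679.
Both exceed 1, so a two-phase solution exists.
Let ψ = V/F and solve Σ zᵢ(Kᵢ−1)/(1+ψ(Kᵢ−1)) = 0.
Binary case is linear: z₁(K₁−1)(1+ψ(K₂−1)) + z₂(K₂−1)(1+ψ(K₁−1)) = 0
⇒ ψ = [z₁(K₁−1)+z₂(K₂−1)] / [−(K₁−1)(K₂−1)] = 0.1391/0.7320 = 0.190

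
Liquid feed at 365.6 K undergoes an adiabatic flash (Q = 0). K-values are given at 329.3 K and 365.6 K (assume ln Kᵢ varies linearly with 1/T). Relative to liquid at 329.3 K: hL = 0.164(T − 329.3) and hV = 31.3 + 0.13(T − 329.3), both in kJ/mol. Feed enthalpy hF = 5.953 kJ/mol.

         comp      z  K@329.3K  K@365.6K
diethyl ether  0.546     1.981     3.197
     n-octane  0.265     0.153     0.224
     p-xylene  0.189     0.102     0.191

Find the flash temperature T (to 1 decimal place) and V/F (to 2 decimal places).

Adiabatic flash: solve Rachford–Rice at each trial T, then check hF = ψ·hV(T) + (1−ψ)·hL(T).
  T = 329.3 K: K = (1.981, 0.153, 0.102), RR gives ψ = 0.166, H_out = 5.195 kJ/mol
  T = 365.6 K: K = (3.197, 0.224, 0.191), RR gives ψ = 0.485, H_out = 20.521 kJ/mol
  T = 347.5 K: K = (2.550, 0.187, 0.142), RR gives ψ = 0.363, H_out = 14.134 kJ/mol
  T = 338.4 K: K = (2.255, 0.170, 0.121), RR gives ψ = 0.280, H_out = 10.170 kJ/mol
  T = 333.9 K: K = (2.117, 0.161, 0.111), RR gives ψ = 0.229, H_out = 7.876 kJ/mol
  T = 331.6 K: K = (2.048, 0.157, 0.107), RR gives ψ = 0.199, H_out = 6.585 kJ/mol
  T = 330.5 K: K = (2.016, 0.155, 0.104), RR gives ψ = 0.184, H_out = 5.934 kJ/mol
Linear interpolation between T = 330.5 (H_out = 5.934) and T = 331.6 (H_out = 6.585) on hF = 5.953 gives T ≈ 330.5 K, at which ψ = 0.18.

T = 330.5 K, V/F = 0.18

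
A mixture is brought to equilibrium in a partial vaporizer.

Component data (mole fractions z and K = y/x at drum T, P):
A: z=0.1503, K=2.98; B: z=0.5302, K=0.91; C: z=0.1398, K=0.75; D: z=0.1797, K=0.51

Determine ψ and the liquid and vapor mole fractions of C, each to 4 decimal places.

Material balance + equilibrium reduce to Σ zᵢ(Kᵢ−1)/(1+ψ(Kᵢ−1)) = 0.
Feasibility: ΣzᵢKᵢ = 1.1269, Σzᵢ/Kᵢ = 1.1718 — both > 1, two phases present.
Newton–Raphson from ψ = 0.5:
  ψ = 0.5000: g = -0.05699, g' = -0.2406 → ψ = 0.2631
  ψ = 0.2631: g = 0.00828, g' = -0.3261 → ψ = 0.2885
  ψ = 0.2885: g = 0.00018, g' = -0.3119 → ψ = 0.2891
Converged at ψ = 0.2891.
Compositions from xᵢ = zᵢ/(1+ψ(Kᵢ−1)), yᵢ = Kᵢxᵢ:
  A: x = 0.0956, y = 0.2848
  B: x = 0.5444, y = 0.4954
  C: x = 0.1507, y = 0.1130
  D: x = 0.2094, y = 0.1068

ψ = 0.2891, x_C = 0.1507, y_C = 0.1130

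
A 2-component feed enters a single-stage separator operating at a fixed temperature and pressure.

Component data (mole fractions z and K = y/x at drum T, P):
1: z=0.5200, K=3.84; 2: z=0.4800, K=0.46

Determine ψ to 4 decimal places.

Rachford–Rice: g(ψ) = Σ zᵢ(Kᵢ−1)/(1+ψ(Kᵢ−1)) = 0.
Feasibility: ΣzᵢKᵢ = 2.2176, Σzᵢ/Kᵢ = 1.1789 — both > 1, two phases present.
Binary case is linear: z₁(K₁−1)(1+ψ(K₂−1)) + z₂(K₂−1)(1+ψ(K₁−1)) = 0
⇒ ψ = [z₁(K₁−1)+z₂(K₂−1)] / [−(K₁−1)(K₂−1)] = 1.21760/1.53360 = 0.7939

ψ = 0.7939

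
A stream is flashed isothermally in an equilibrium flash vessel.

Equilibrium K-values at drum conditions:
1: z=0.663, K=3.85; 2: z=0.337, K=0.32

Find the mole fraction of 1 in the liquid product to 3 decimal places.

Material balance + equilibrium reduce to Σ zᵢ(Kᵢ−1)/(1+ψ(Kᵢ−1)) = 0.
Feasibility: ΣzᵢKᵢ = 2.660, Σzᵢ/Kᵢ = 1.225 — both > 1, two phases present.
Iterate (Newton) starting at ψ = 0.7:
  ψ = 0.700: g = 0.1936, g' = -1.168 → ψ = 0.866
  ψ = 0.866: g = -0.0122, g' = -1.369 → ψ = 0.857
Converged at ψ = 0.857.
Compositions from xᵢ = zᵢ/(1+ψ(Kᵢ−1)), yᵢ = Kᵢxᵢ:
  1: x = 0.193, y = 0.742
  2: x = 0.807, y = 0.258

x_1 = 0.193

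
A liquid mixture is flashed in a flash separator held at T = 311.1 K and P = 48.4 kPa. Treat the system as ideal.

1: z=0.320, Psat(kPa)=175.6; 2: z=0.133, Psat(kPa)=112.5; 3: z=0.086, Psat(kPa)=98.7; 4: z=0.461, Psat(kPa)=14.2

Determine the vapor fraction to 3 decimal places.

ψ = 0.522

Raoult's law: Kᵢ = Pᵢˢᵃᵗ/P = Pᵢˢᵃᵗ/48.4.
  K_1 = 175.6/48.4 = 3.62810, K_2 = 112.5/48.4 = 2.32438, K_3 = 98.7/48.4 = 2.03926, K_4 = 14.2/48.4 = 0.29339
Rachford–Rice: g(ψ) = Σ zᵢ(Kᵢ−1)/(1+ψ(Kᵢ−1)) = 0.
Check two-phase: ΣzᵢKᵢ = 1.781 > 1 and Σzᵢ/Kᵢ = 1.759 > 1, so g(0) = 0.781 > 0 and g(1) = -0.759 < 0.
Newton–Raphson from ψ = 0.5:
  ψ = 0.500: g = 0.0245, g' = -1.088 → ψ = 0.523
  ψ = 0.523: g = -0.0000, g' = -1.091 → ψ = 0.522
Converged at ψ = 0.522.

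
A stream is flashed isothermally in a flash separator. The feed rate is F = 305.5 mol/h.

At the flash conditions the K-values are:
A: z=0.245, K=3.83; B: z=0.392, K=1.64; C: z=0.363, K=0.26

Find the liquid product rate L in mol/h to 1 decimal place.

L = 136.3 mol/h

Material balance + equilibrium reduce to Σ zᵢ(Kᵢ−1)/(1+V/F(Kᵢ−1)) = 0.
Feasibility: ΣzᵢKᵢ = 1.676, Σzᵢ/Kᵢ = 1.699 — both > 1, two phases present.
Iterate (Newton) starting at V/F = 0.5:
  V/F = 0.500: g = 0.0508, g' = -0.929 → V/F = 0.555
  V/F = 0.555: g = -0.0006, g' = -0.956 → V/F = 0.554
Converged at V/F = 0.554.
Then V = V/F·F = 0.5540·305.5 = 169.2 mol/h and L = F − V = 136.3 mol/h.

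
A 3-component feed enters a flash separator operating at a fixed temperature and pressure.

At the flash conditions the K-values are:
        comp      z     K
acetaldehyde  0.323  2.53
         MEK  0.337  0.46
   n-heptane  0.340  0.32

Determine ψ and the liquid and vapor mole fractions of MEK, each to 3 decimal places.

Newton iteration, ψ⁰ = 0.42:
  ψ = 0.420: g = -0.2581, g' = -0.753 → ψ = 0.077
  ψ = 0.077: g = 0.0082, g' = -0.887 → ψ = 0.086
Converged at ψ = 0.086.
Compositions from xᵢ = zᵢ/(1+ψ(Kᵢ−1)), yᵢ = Kᵢxᵢ:
  acetaldehyde: x = 0.285, y = 0.722
  MEK: x = 0.353, y = 0.163
  n-heptane: x = 0.361, y = 0.116

ψ = 0.086, x_MEK = 0.353, y_MEK = 0.163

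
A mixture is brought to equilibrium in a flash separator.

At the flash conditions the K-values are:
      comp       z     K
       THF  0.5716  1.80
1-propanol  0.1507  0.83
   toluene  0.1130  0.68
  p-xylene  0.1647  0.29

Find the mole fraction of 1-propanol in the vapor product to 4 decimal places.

Let β = V/F and solve Σ zᵢ(Kᵢ−1)/(1+β(Kᵢ−1)) = 0.
Feasibility: ΣzᵢKᵢ = 1.2786, Σzᵢ/Kᵢ = 1.2332 — both > 1, two phases present.
Newton iteration, β⁰ = 0.5:
  β = 0.5000: g = 0.07428, g' = -0.4078 → β = 0.6822
  β = 0.6822: g = -0.00617, g' = -0.4898 → β = 0.6696
  β = 0.6696: g = -0.00006, g' = -0.4811 → β = 0.6694
Converged at β = 0.6694.
Compositions from xᵢ = zᵢ/(1+β(Kᵢ−1)), yᵢ = Kᵢxᵢ:
  THF: x = 0.3722, y = 0.6700
  1-propanol: x = 0.1701, y = 0.1411
  toluene: x = 0.1438, y = 0.0978
  p-xylene: x = 0.3139, y = 0.0910

y_1-propanol = 0.1411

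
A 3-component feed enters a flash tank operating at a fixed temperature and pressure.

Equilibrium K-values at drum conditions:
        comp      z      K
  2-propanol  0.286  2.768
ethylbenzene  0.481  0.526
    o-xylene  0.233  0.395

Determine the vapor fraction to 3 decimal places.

Let ψ = V/F and solve Σ zᵢ(Kᵢ−1)/(1+ψ(Kᵢ−1)) = 0.
Feasibility: ΣzᵢKᵢ = 1.137, Σzᵢ/Kᵢ = 1.608 — both > 1, two phases present.
Newton–Raphson from ψ = 0.5:
  ψ = 0.500: g = -0.2325, g' = -0.613 → ψ = 0.121
  ψ = 0.121: g = 0.0229, g' = -0.828 → ψ = 0.148
  ψ = 0.148: g = 0.0006, g' = -0.789 → ψ = 0.149
Converged at ψ = 0.149.

ψ = 0.149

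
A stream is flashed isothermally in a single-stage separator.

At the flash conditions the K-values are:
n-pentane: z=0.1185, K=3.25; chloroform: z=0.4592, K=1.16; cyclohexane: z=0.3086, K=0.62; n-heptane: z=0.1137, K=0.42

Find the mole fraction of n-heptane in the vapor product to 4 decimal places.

Let ψ = V/F and solve Σ zᵢ(Kᵢ−1)/(1+ψ(Kᵢ−1)) = 0.
Check two-phase: ΣzᵢKᵢ = 1.1569 > 1 and Σzᵢ/Kᵢ = 1.2008 > 1, so g(0) = 0.1569 > 0 and g(1) = -0.2008 < 0.
Newton–Raphson from ψ = 0.5:
  ψ = 0.5000: g = -0.04416, g' = -0.2867 → ψ = 0.3460
  ψ = 0.3460: g = 0.00201, g' = -0.3192 → ψ = 0.3523
Converged at ψ = 0.3523.
Compositions from xᵢ = zᵢ/(1+ψ(Kᵢ−1)), yᵢ = Kᵢxᵢ:
  n-pentane: x = 0.0661, y = 0.2148
  chloroform: x = 0.4347, y = 0.5042
  cyclohexane: x = 0.3563, y = 0.2209
  n-heptane: x = 0.1429, y = 0.0600

y_n-heptane = 0.0600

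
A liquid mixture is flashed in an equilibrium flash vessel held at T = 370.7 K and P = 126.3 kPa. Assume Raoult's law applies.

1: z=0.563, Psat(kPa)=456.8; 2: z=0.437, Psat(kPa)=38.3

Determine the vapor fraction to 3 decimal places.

Raoult's law: Kᵢ = Pᵢˢᵃᵗ/P = Pᵢˢᵃᵗ/126.3.
  K_1 = 456.8/126.3 = 3.61679, K_2 = 38.3/126.3 = 0.30325
Material balance + equilibrium reduce to Σ zᵢ(Kᵢ−1)/(1+ψ(Kᵢ−1)) = 0.
g(0) = ΣzᵢKᵢ − 1 = 1.169 and g(1) = 1 − Σzᵢ/Kᵢ = -0.597, so a root lies in (0, 1).
Iterate (Newton) starting at ψ = 0.55:
  ψ = 0.550: g = 0.1103, g' = -1.206 → ψ = 0.642
  ψ = 0.642: g = -0.0006, g' = -1.231 → ψ = 0.641
Converged at ψ = 0.641.

ψ = 0.641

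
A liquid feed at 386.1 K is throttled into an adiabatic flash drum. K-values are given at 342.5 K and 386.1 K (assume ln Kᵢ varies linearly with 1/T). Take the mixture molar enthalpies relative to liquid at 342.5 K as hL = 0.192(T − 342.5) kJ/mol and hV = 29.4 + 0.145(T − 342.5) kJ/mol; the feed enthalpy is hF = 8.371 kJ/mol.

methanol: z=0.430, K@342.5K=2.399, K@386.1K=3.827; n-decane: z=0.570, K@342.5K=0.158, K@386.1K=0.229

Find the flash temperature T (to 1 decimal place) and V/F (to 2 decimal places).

T = 355.4 K, V/F = 0.20

Adiabatic flash: solve Rachford–Rice at each trial T, then check hF = ψ·hV(T) + (1−ψ)·hL(T).
  T = 342.5 K: K = (2.399, 0.158), RR gives ψ = 0.103, H_out = 3.036 kJ/mol
  T = 386.1 K: K = (3.827, 0.229), RR gives ψ = 0.356, H_out = 18.111 kJ/mol
  T = 364.3 K: K = (3.073, 0.192), RR gives ψ = 0.257, H_out = 11.489 kJ/mol
  T = 353.4 K: K = (2.725, 0.175), RR gives ψ = 0.191, H_out = 7.603 kJ/mol
  T = 358.9 K: K = (2.898, 0.184), RR gives ψ = 0.226, H_out = 9.630 kJ/mol
  T = 356.1 K: K = (2.809, 0.179), RR gives ψ = 0.209, H_out = 8.617 kJ/mol
  T = 354.8 K: K = (2.769, 0.177), RR gives ψ = 0.200, H_out = 8.134 kJ/mol
Linear interpolation between T = 354.8 (H_out = 8.134) and T = 356.1 (H_out = 8.617) on hF = 8.371 gives T ≈ 355.4 K, at which ψ = 0.20.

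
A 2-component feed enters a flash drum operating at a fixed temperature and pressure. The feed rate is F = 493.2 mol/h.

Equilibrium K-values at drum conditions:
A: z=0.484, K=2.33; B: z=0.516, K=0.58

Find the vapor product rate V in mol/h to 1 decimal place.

V = 377.0 mol/h

Material balance + equilibrium reduce to Σ zᵢ(Kᵢ−1)/(1+ψ(Kᵢ−1)) = 0.
Feasibility: ΣzᵢKᵢ = 1.427, Σzᵢ/Kᵢ = 1.097 — both > 1, two phases present.
Binary case is linear: z₁(K₁−1)(1+ψ(K₂−1)) + z₂(K₂−1)(1+ψ(K₁−1)) = 0
⇒ ψ = [z₁(K₁−1)+z₂(K₂−1)] / [−(K₁−1)(K₂−1)] = 0.4270/0.5586 = 0.764
Then V = ψ·F = 0.7644·493.2 = 377.0 mol/h and L = F − V = 116.2 mol/h.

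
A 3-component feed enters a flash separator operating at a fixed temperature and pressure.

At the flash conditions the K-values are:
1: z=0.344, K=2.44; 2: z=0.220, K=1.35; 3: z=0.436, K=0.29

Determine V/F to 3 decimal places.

Rachford–Rice: g(V/F) = Σ zᵢ(Kᵢ−1)/(1+V/F(Kᵢ−1)) = 0.
Check two-phase: ΣzᵢKᵢ = 1.263 > 1 and Σzᵢ/Kᵢ = 1.807 > 1, so g(0) = 0.263 > 0 and g(1) = -0.807 < 0.
Iterate (Newton) starting at V/F = 0.5:
  V/F = 0.500: g = -0.1264, g' = -0.789 → V/F = 0.340
  V/F = 0.340: g = -0.0065, g' = -0.725 → V/F = 0.331
Converged at V/F = 0.331.

V/F = 0.331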